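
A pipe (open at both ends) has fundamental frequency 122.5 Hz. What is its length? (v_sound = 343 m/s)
L = v/(2f₁) = 1.4 m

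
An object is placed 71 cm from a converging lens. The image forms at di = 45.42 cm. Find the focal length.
1/f = 1/do + 1/di → f = 27.7 cm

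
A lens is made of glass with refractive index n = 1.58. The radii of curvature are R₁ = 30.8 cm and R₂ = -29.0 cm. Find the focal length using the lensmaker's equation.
1/f = (n − 1)(1/R₁ − 1/R₂) → f = 25.75 cm (converging lens)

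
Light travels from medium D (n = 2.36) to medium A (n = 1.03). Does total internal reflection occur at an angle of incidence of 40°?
θc = arcsin(n₂/n₁) = 25.88°; 40° > θc, so yes — total internal reflection.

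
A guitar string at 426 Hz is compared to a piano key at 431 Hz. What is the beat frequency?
5 Hz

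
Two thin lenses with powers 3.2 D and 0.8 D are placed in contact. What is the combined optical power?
P_total = P₁ + P₂ = 4.0 D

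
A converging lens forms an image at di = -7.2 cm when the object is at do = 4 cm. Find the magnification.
M = −di/do = 1.8 (upright image)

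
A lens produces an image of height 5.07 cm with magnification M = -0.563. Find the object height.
ho = |hi|/|M| = 9.005 cm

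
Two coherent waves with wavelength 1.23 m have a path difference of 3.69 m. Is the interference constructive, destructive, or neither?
constructive — path difference = 3λ, a whole number of wavelengths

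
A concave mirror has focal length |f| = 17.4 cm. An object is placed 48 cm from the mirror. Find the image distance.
f = +17.4 cm (concave); 1/di = 1/f − 1/do → di = 27.29 cm (real image, in front of mirror)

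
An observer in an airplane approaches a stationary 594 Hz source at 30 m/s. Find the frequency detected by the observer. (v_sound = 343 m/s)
f_obs = f·(v + v_o)/v = 646 Hz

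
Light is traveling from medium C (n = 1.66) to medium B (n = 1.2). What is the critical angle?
θc = arcsin(n₂/n₁) = 46.29°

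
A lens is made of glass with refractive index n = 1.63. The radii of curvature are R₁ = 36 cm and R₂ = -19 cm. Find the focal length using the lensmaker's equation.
1/f = (n − 1)(1/R₁ − 1/R₂) → f = 19.74 cm (converging lens)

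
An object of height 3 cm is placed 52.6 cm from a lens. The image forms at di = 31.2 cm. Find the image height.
hi = (-di/do) × ho = -1.779 cm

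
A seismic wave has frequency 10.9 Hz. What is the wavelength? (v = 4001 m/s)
λ = v/f = 367.1 m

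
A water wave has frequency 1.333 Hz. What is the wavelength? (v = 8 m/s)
λ = v/f = 6.002 m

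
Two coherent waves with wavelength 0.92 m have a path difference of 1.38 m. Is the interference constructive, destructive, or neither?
destructive — path difference = 1.5λ, an odd multiple of λ/2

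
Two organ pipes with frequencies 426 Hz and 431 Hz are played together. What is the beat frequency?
5 Hz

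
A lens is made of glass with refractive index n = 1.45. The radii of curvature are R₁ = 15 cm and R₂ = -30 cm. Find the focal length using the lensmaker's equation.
1/f = (n − 1)(1/R₁ − 1/R₂) → f = 22.22 cm (converging lens)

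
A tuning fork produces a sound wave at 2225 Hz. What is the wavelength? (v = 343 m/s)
λ = v/f = 0.1542 m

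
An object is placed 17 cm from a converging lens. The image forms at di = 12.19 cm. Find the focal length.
1/f = 1/do + 1/di → f = 7.099 cm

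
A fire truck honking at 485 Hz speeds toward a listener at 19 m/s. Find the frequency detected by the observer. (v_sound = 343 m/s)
f_obs = f·v/(v − v_s) = 513.4 Hz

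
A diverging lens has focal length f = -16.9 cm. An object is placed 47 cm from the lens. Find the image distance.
1/di = 1/f − 1/do → di = -12.43 cm (virtual image)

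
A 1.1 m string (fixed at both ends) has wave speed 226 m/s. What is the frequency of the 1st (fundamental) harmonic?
fₙ = nv/(2L) = 102.7 Hz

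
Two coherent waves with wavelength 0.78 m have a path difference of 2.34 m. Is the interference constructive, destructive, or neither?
constructive — path difference = 3λ, a whole number of wavelengths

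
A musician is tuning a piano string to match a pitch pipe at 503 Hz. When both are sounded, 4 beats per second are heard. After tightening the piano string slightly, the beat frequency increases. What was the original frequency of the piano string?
507 Hz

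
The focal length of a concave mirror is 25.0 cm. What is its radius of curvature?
R = 2|f| = 50 cm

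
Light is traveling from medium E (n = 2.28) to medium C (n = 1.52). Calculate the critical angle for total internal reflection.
θc = arcsin(n₂/n₁) = 41.81°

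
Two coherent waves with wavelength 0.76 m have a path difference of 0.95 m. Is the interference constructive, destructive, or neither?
neither (partial) — path difference = 1.25λ, neither a whole number of wavelengths nor an odd multiple of λ/2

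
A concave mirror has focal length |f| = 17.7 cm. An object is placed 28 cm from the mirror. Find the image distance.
f = +17.7 cm (concave); 1/di = 1/f − 1/do → di = 48.12 cm (real image, in front of mirror)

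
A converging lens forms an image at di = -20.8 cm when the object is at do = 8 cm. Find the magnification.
M = −di/do = 2.6 (upright image)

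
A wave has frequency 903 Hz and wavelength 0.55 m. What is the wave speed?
v = fλ = 496.7 m/s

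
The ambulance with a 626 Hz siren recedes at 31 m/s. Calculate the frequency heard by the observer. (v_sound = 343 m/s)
f_obs = f·v/(v + v_s) = 574.1 Hz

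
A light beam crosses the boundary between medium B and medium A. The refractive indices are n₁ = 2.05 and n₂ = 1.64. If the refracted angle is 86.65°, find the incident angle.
sin θ₁ = (n₂/n₁)·sin θ₂ → θ₁ = 53°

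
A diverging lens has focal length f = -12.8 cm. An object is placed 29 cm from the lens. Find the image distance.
1/di = 1/f − 1/do → di = -8.88 cm (virtual image)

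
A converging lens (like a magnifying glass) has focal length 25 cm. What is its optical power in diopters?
P = 1/f = 4 D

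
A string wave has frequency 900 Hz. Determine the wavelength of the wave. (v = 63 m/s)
λ = v/f = 0.07 m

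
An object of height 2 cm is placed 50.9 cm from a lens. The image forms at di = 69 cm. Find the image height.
hi = (-di/do) × ho = -2.711 cm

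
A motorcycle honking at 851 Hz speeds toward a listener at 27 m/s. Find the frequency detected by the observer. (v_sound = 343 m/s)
f_obs = f·v/(v − v_s) = 923.7 Hz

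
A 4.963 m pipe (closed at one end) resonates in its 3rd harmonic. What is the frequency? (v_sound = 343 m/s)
fₙ = nv/(4L) = 51.83 Hz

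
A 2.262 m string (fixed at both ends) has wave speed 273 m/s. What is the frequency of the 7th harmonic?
fₙ = nv/(2L) = 422.4 Hz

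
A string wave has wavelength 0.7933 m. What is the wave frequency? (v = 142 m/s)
f = v/λ = 179 Hz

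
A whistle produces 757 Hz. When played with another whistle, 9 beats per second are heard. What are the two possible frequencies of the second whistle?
f₂ = 757 ± 9 Hz → 766 Hz or 748 Hz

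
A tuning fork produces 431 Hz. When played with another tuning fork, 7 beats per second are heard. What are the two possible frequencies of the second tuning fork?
f₂ = 431 ± 7 Hz → 438 Hz or 424 Hz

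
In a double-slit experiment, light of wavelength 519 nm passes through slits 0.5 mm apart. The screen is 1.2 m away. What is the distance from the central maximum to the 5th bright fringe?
y = mλL/d = 6.228 mm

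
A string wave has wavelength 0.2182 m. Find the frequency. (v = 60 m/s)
f = v/λ = 275 Hz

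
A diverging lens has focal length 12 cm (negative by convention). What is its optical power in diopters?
P = 1/f = -8.333 D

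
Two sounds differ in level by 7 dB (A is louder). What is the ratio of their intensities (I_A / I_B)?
I_A/I_B = 10^(Δβ/10) = 5.012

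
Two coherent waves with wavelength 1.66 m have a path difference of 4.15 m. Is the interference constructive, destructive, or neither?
destructive — path difference = 2.5λ, an odd multiple of λ/2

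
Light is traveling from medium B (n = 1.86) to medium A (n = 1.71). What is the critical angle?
θc = arcsin(n₂/n₁) = 66.83°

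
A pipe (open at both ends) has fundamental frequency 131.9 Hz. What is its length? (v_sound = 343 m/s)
L = v/(2f₁) = 1.3 m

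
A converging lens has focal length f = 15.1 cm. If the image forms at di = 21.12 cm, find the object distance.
1/do = 1/f − 1/di → do = 52.98 cm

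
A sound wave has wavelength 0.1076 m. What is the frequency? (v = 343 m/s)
f = v/λ = 3188 Hz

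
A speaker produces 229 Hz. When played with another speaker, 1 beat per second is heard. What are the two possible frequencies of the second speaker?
f₂ = 229 ± 1 Hz → 230 Hz or 228 Hz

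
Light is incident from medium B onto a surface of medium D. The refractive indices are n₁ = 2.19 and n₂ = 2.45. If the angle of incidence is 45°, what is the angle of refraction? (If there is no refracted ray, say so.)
sin θ₂ = (n₁/n₂)·sin θ₁ = 0.6321 → θ₂ = 39.2°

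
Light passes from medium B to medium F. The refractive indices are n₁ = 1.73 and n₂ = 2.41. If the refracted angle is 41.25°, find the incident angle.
sin θ₁ = (n₂/n₁)·sin θ₂ → θ₁ = 66.71°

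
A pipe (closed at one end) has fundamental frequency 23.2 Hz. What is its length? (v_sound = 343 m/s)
L = v/(4f₁) = 3.696 m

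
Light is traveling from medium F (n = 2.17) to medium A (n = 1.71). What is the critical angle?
θc = arcsin(n₂/n₁) = 52°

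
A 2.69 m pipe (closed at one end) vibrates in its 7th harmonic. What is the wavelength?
λₙ = 4L/n = 1.537 m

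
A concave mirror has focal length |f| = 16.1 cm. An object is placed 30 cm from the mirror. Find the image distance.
f = +16.1 cm (concave); 1/di = 1/f − 1/do → di = 34.75 cm (real image, in front of mirror)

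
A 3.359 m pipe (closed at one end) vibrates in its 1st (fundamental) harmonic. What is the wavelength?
λₙ = 4L/n = 13.44 m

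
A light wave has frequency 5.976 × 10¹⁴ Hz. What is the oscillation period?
T = 1/f = 1.673 × 10⁻¹⁵ s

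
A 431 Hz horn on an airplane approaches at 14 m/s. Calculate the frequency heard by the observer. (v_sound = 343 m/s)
f_obs = f·v/(v − v_s) = 449.3 Hz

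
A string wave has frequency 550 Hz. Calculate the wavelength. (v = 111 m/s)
λ = v/f = 0.2018 m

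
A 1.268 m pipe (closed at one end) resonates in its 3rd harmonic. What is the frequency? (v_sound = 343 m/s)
fₙ = nv/(4L) = 202.9 Hz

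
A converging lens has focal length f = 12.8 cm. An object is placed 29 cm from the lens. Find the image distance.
1/di = 1/f − 1/do → di = 22.91 cm (real image)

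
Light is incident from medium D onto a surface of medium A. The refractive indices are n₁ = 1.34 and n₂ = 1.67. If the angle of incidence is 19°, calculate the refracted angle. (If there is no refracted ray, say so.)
sin θ₂ = (n₁/n₂)·sin θ₁ = 0.2612 → θ₂ = 15.14°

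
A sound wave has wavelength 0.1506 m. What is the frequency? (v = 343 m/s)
f = v/λ = 2278 Hz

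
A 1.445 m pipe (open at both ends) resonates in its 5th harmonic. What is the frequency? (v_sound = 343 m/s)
fₙ = nv/(2L) = 593.4 Hz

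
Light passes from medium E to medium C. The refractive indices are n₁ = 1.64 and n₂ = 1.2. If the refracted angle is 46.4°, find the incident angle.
sin θ₁ = (n₂/n₁)·sin θ₂ → θ₁ = 32°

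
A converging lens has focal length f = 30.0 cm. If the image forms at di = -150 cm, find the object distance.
1/do = 1/f − 1/di → do = 25 cm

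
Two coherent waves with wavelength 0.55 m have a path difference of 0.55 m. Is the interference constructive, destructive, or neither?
constructive — path difference = 1λ, a whole number of wavelengths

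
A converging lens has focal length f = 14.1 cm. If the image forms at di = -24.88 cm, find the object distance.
1/do = 1/f − 1/di → do = 9 cm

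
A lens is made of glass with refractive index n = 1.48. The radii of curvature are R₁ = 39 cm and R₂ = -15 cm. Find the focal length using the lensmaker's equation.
1/f = (n − 1)(1/R₁ − 1/R₂) → f = 22.57 cm (converging lens)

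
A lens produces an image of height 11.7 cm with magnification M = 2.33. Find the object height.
ho = |hi|/|M| = 5.021 cm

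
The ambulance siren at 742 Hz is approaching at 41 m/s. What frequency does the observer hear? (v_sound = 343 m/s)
f_obs = f·v/(v − v_s) = 842.7 Hz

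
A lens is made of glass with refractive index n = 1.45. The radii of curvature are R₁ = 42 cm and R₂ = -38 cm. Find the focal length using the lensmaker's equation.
1/f = (n − 1)(1/R₁ − 1/R₂) → f = 44.33 cm (converging lens)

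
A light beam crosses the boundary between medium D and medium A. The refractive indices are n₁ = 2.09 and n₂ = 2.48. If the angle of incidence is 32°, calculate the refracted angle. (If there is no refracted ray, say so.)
sin θ₂ = (n₁/n₂)·sin θ₁ = 0.4466 → θ₂ = 26.52°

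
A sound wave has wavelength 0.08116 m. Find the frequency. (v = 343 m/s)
f = v/λ = 4226 Hz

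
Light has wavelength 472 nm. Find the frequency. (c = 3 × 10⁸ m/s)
f = c/λ = 6.356 × 10¹⁴ Hz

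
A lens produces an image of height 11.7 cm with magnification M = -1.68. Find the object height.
ho = |hi|/|M| = 6.964 cm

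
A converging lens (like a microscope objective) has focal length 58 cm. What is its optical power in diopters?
P = 1/f = 1.724 D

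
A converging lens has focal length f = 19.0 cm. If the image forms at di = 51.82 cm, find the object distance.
1/do = 1/f − 1/di → do = 30 cm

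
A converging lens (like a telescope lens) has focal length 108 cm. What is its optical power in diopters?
P = 1/f = 0.9259 D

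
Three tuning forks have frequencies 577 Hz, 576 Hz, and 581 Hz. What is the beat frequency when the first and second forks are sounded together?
1 Hz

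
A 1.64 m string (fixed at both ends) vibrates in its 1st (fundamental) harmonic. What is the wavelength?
λₙ = 2L/n = 3.28 m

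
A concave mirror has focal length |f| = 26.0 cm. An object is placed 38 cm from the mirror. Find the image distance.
f = +26.0 cm (concave); 1/di = 1/f − 1/do → di = 82.33 cm (real image, in front of mirror)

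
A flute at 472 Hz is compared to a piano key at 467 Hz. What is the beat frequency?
5 Hz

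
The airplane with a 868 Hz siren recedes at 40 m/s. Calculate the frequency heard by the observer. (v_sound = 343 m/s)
f_obs = f·v/(v + v_s) = 777.3 Hz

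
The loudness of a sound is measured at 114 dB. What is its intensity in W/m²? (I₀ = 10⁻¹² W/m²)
I = I₀·10^(β/10) = 2.51 × 10⁻¹ W/m²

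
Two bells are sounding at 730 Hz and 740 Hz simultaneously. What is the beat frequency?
10 Hz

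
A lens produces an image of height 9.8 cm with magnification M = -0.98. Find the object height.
ho = |hi|/|M| = 10 cm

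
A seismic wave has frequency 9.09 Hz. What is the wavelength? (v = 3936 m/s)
λ = v/f = 433 m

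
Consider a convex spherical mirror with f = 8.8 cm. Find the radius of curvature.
R = 2|f| = 17.6 cm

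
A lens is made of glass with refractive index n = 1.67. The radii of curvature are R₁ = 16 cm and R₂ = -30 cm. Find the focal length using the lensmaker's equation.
1/f = (n − 1)(1/R₁ − 1/R₂) → f = 15.57 cm (converging lens)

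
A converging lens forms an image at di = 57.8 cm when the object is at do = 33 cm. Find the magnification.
M = −di/do = -1.752 (inverted image)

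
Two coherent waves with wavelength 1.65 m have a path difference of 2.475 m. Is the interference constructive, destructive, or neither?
destructive — path difference = 1.5λ, an odd multiple of λ/2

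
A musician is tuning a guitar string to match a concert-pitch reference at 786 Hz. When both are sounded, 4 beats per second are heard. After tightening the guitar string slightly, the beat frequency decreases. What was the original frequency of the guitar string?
782 Hz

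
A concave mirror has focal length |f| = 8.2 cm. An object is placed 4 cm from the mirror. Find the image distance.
f = +8.2 cm (concave); 1/di = 1/f − 1/do → di = -7.81 cm (virtual image, behind mirror)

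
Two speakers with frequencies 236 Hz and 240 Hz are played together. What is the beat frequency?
4 Hz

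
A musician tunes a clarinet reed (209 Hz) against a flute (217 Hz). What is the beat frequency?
8 Hz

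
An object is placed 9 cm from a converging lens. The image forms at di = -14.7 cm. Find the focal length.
1/f = 1/do + 1/di → f = 23.21 cm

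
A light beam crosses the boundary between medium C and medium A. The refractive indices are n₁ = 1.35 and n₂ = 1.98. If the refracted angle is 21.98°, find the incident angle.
sin θ₁ = (n₂/n₁)·sin θ₂ → θ₁ = 33.29°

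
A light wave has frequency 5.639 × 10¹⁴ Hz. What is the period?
T = 1/f = 1.773 × 10⁻¹⁵ s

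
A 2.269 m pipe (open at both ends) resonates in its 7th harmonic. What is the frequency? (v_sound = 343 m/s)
fₙ = nv/(2L) = 529.1 Hz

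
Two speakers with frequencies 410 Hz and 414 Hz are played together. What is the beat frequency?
4 Hz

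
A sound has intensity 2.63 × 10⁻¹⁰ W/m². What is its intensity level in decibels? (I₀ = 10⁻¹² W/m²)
β = 10·log₁₀(I/I₀) = 24.2 dB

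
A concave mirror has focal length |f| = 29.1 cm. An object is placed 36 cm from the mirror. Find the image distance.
f = +29.1 cm (concave); 1/di = 1/f − 1/do → di = 151.8 cm (real image, in front of mirror)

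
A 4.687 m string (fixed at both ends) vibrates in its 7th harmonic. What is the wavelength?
λₙ = 2L/n = 1.339 m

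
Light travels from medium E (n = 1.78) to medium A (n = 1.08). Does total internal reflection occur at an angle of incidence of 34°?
θc = arcsin(n₂/n₁) = 37.35°; 34° < θc, so no — the ray refracts.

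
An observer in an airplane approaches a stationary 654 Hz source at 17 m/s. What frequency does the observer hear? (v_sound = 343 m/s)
f_obs = f·(v + v_o)/v = 686.4 Hz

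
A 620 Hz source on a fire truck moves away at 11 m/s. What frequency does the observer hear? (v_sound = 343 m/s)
f_obs = f·v/(v + v_s) = 600.7 Hz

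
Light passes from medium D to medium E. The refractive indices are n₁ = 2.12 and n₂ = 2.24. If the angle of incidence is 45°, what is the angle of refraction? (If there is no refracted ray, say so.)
sin θ₂ = (n₁/n₂)·sin θ₁ = 0.6692 → θ₂ = 42.01°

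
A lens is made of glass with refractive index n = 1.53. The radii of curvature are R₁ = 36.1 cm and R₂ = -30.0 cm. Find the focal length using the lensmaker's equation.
1/f = (n − 1)(1/R₁ − 1/R₂) → f = 30.91 cm (converging lens)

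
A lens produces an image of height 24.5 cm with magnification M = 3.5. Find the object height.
ho = |hi|/|M| = 7 cm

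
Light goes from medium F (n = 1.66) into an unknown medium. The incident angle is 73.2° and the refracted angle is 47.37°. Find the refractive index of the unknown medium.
n₂ = n₁·sin θ₁ / sin θ₂ = 2.16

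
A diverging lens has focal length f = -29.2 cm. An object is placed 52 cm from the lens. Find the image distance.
1/di = 1/f − 1/do → di = -18.7 cm (virtual image)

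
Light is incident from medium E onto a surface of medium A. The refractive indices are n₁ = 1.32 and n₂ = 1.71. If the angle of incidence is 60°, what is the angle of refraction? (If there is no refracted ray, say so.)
sin θ₂ = (n₁/n₂)·sin θ₁ = 0.6685 → θ₂ = 41.95°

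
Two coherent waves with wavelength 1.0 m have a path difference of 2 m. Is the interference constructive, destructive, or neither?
constructive — path difference = 2λ, a whole number of wavelengths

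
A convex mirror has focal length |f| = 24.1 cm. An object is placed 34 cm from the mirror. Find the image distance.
f = −24.1 cm (convex); 1/di = 1/f − 1/do → di = -14.1 cm (virtual image, behind mirror)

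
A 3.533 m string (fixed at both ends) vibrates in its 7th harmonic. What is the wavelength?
λₙ = 2L/n = 1.009 m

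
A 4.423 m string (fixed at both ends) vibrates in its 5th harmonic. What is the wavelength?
λₙ = 2L/n = 1.769 m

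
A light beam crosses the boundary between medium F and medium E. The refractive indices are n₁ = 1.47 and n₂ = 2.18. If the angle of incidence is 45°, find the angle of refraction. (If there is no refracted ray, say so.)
sin θ₂ = (n₁/n₂)·sin θ₁ = 0.4768 → θ₂ = 28.48°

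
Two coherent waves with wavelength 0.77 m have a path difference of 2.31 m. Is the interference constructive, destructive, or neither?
constructive — path difference = 3λ, a whole number of wavelengths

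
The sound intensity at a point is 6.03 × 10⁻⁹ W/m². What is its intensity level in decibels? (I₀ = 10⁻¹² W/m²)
β = 10·log₁₀(I/I₀) = 37.8 dB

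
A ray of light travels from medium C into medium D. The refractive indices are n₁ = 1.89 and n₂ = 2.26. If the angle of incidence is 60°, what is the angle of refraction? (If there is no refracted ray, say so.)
sin θ₂ = (n₁/n₂)·sin θ₁ = 0.7242 → θ₂ = 46.41°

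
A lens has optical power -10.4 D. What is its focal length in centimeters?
f = 1/P = -9.615 cm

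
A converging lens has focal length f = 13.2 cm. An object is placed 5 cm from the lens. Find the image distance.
1/di = 1/f − 1/do → di = -8.049 cm (virtual image)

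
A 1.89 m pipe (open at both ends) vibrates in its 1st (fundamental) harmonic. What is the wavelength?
λₙ = 2L/n = 3.78 m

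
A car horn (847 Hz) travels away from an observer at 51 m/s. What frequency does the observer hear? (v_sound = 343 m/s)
f_obs = f·v/(v + v_s) = 737.4 Hz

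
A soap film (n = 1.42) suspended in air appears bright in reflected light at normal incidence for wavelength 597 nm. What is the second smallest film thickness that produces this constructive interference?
2nt = (m − ½)λ with m = 2 → t = (m − ½)λ/(2n) = 315.3 nm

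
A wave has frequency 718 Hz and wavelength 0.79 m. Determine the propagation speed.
v = fλ = 567.2 m/s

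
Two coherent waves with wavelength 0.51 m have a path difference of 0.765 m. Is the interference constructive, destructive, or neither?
destructive — path difference = 1.5λ, an odd multiple of λ/2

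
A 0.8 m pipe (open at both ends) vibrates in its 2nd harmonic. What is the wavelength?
λₙ = 2L/n = 0.8 m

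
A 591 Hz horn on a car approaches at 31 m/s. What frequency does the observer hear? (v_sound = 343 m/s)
f_obs = f·v/(v − v_s) = 649.7 Hz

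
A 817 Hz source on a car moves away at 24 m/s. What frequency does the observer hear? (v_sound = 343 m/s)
f_obs = f·v/(v + v_s) = 763.6 Hz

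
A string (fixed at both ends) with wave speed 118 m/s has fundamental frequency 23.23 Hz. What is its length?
L = v/(2f₁) = 2.54 m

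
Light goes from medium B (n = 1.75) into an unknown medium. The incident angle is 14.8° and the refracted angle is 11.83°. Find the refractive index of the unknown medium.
n₂ = n₁·sin θ₁ / sin θ₂ = 2.181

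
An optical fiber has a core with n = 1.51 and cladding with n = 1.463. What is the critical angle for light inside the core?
θc = arcsin(n_cladding/n_core) = 75.67°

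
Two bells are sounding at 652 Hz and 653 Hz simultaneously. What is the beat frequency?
1 Hz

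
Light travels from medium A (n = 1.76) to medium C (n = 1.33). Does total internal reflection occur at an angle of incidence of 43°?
θc = arcsin(n₂/n₁) = 49.08°; 43° < θc, so no — the ray refracts.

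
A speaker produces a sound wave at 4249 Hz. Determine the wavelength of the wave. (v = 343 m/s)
λ = v/f = 0.08072 m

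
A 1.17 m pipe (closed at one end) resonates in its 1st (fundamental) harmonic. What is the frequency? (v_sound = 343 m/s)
fₙ = nv/(4L) = 73.29 Hz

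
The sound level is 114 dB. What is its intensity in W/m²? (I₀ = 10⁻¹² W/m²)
I = I₀·10^(β/10) = 2.51 × 10⁻¹ W/m²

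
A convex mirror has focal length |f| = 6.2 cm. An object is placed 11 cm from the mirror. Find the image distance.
f = −6.2 cm (convex); 1/di = 1/f − 1/do → di = -3.965 cm (virtual image, behind mirror)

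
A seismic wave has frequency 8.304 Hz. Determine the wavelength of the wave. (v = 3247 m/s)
λ = v/f = 391 m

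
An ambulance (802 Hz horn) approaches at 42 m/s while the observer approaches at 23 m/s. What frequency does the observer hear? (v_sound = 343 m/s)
f_obs = f·(v + v_o)/(v − v_s) = 975.2 Hz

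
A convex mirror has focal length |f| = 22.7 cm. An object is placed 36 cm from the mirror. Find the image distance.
f = −22.7 cm (convex); 1/di = 1/f − 1/do → di = -13.92 cm (virtual image, behind mirror)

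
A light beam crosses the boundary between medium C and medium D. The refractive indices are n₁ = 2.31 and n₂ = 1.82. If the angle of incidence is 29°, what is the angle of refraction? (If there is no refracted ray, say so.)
sin θ₂ = (n₁/n₂)·sin θ₁ = 0.6153 → θ₂ = 37.98°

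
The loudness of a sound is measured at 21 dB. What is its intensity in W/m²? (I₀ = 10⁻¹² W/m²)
I = I₀·10^(β/10) = 1.26 × 10⁻¹⁰ W/m²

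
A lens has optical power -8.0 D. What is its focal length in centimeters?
f = 1/P = -12.5 cm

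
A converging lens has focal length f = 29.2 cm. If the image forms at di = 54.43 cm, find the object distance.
1/do = 1/f − 1/di → do = 62.99 cm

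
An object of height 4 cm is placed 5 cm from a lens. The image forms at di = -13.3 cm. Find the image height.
hi = (-di/do) × ho = 10.64 cm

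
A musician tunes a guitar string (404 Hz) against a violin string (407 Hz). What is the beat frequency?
3 Hz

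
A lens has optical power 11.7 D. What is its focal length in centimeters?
f = 1/P = 8.547 cm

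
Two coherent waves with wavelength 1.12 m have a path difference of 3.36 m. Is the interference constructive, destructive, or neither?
constructive — path difference = 3λ, a whole number of wavelengths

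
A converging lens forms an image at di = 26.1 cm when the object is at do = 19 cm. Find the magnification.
M = −di/do = -1.374 (inverted image)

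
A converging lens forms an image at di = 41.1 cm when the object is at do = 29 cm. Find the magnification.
M = −di/do = -1.417 (inverted image)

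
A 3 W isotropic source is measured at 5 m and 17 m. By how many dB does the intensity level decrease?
Δβ = 20·log₁₀(r₂/r₁) = 10.63 dB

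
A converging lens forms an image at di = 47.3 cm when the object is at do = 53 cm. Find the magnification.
M = −di/do = -0.8925 (inverted image)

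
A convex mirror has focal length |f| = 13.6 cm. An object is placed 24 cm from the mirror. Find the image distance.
f = −13.6 cm (convex); 1/di = 1/f − 1/do → di = -8.681 cm (virtual image, behind mirror)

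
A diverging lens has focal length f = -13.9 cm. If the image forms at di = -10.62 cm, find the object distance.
1/do = 1/f − 1/di → do = 45.01 cm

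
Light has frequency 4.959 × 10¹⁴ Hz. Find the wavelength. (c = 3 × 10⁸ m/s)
λ = c/f = 605 nm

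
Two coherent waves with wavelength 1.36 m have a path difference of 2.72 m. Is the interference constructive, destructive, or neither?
constructive — path difference = 2λ, a whole number of wavelengths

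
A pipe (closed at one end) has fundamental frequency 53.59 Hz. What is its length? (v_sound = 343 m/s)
L = v/(4f₁) = 1.6 m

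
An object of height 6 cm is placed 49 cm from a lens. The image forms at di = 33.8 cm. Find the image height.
hi = (-di/do) × ho = -4.139 cm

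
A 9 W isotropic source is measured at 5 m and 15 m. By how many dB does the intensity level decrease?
Δβ = 20·log₁₀(r₂/r₁) = 9.542 dB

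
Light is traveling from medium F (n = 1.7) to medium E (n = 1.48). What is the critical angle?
θc = arcsin(n₂/n₁) = 60.53°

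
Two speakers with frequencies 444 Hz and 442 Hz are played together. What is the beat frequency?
2 Hz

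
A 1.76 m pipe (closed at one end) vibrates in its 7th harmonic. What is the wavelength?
λₙ = 4L/n = 1.006 m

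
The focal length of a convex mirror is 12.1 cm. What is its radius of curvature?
R = 2|f| = 24.2 cm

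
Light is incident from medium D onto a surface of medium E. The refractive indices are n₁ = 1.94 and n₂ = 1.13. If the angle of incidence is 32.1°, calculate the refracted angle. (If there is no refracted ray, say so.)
sin θ₂ = (n₁/n₂)·sin θ₁ = 0.9123 → θ₂ = 65.83°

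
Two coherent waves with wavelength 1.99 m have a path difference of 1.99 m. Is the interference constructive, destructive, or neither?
constructive — path difference = 1λ, a whole number of wavelengths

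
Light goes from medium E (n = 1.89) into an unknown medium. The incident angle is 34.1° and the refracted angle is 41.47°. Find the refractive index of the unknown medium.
n₂ = n₁·sin θ₁ / sin θ₂ = 1.6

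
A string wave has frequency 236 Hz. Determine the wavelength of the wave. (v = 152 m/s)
λ = v/f = 0.6441 m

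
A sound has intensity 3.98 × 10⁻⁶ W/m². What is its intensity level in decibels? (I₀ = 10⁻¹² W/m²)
β = 10·log₁₀(I/I₀) = 66 dB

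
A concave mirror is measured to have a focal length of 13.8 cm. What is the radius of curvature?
R = 2|f| = 27.6 cm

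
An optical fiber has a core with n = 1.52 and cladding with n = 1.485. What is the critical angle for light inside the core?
θc = arcsin(n_cladding/n_core) = 77.68°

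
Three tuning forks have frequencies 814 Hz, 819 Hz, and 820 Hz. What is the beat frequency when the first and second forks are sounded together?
5 Hz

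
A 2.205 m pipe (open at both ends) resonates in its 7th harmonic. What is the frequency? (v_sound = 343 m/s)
fₙ = nv/(2L) = 544.4 Hz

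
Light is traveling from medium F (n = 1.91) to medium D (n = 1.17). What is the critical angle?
θc = arcsin(n₂/n₁) = 37.78°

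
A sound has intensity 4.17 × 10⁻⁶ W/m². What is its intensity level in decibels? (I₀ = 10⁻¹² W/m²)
β = 10·log₁₀(I/I₀) = 66.2 dB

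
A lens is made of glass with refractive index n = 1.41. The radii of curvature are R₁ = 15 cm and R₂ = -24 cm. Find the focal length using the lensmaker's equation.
1/f = (n − 1)(1/R₁ − 1/R₂) → f = 22.51 cm (converging lens)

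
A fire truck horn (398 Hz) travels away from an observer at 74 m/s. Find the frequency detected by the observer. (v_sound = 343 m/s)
f_obs = f·v/(v + v_s) = 327.4 Hz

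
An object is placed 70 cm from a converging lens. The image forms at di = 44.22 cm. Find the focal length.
1/f = 1/do + 1/di → f = 27.1 cm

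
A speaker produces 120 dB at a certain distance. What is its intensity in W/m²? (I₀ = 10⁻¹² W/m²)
I = I₀·10^(β/10) = 1.00 × 10⁰ W/m²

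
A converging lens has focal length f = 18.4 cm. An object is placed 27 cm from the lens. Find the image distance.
1/di = 1/f − 1/do → di = 57.77 cm (real image)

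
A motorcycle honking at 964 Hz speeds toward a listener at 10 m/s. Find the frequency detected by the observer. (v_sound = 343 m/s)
f_obs = f·v/(v − v_s) = 992.9 Hz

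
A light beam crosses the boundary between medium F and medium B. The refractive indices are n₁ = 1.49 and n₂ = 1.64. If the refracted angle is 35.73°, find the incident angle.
sin θ₁ = (n₂/n₁)·sin θ₂ → θ₁ = 40°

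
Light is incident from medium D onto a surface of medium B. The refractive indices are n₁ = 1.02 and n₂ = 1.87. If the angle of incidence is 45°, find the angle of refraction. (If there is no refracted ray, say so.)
sin θ₂ = (n₁/n₂)·sin θ₁ = 0.3857 → θ₂ = 22.69°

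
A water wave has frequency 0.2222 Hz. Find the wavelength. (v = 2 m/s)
λ = v/f = 9.001 m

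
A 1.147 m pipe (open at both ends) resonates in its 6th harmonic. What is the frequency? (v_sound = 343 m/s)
fₙ = nv/(2L) = 897.1 Hz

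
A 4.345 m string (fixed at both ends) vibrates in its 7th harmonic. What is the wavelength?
λₙ = 2L/n = 1.241 m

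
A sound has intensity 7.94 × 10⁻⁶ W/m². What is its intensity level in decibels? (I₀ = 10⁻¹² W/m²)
β = 10·log₁₀(I/I₀) = 69 dB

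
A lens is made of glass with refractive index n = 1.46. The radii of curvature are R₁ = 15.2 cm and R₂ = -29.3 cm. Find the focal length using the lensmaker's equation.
1/f = (n − 1)(1/R₁ − 1/R₂) → f = 21.76 cm (converging lens)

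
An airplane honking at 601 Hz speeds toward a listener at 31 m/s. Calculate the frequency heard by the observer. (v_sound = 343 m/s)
f_obs = f·v/(v − v_s) = 660.7 Hz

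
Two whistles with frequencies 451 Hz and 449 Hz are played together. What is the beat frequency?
2 Hz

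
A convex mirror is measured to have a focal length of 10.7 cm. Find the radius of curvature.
R = 2|f| = 21.4 cm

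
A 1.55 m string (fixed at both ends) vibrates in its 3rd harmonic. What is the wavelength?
λₙ = 2L/n = 1.033 m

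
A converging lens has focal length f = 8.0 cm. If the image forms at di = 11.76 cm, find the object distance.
1/do = 1/f − 1/di → do = 25.02 cm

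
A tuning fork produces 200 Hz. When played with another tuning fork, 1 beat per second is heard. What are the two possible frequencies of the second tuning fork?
f₂ = 200 ± 1 Hz → 201 Hz or 199 Hz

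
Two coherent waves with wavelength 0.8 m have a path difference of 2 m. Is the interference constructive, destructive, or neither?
destructive — path difference = 2.5λ, an odd multiple of λ/2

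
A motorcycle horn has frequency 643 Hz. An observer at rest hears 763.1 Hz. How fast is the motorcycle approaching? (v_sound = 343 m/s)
v_s = v·(1 − f/f_obs) = 53.98 m/s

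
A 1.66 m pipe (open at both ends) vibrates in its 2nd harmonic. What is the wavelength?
λₙ = 2L/n = 1.66 m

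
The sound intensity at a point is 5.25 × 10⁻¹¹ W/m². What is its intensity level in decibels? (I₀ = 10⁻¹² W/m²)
β = 10·log₁₀(I/I₀) = 17.2 dB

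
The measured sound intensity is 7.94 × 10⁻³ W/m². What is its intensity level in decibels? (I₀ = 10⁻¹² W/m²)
β = 10·log₁₀(I/I₀) = 99 dB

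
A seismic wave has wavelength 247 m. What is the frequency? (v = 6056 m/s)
f = v/λ = 24.52 Hz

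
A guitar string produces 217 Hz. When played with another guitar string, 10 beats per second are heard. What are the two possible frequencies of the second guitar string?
f₂ = 217 ± 10 Hz → 227 Hz or 207 Hz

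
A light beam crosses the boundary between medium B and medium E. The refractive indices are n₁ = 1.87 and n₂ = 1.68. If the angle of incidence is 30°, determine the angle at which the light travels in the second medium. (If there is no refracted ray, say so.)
sin θ₂ = (n₁/n₂)·sin θ₁ = 0.5565 → θ₂ = 33.82°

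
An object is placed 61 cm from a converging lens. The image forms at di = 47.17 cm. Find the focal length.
1/f = 1/do + 1/di → f = 26.6 cm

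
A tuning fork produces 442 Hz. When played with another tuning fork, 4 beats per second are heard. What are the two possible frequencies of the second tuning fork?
f₂ = 442 ± 4 Hz → 446 Hz or 438 Hz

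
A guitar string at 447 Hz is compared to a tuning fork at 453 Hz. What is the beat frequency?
6 Hz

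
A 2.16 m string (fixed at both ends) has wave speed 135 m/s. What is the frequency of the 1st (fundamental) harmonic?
fₙ = nv/(2L) = 31.25 Hz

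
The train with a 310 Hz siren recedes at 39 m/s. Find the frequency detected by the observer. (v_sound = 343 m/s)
f_obs = f·v/(v + v_s) = 278.4 Hz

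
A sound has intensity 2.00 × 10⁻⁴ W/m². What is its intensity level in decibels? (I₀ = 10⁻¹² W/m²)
β = 10·log₁₀(I/I₀) = 83.01 dB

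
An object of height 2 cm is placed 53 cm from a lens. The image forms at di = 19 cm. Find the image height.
hi = (-di/do) × ho = -0.717 cm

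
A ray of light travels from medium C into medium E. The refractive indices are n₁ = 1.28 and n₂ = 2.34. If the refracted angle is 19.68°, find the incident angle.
sin θ₁ = (n₂/n₁)·sin θ₂ → θ₁ = 38°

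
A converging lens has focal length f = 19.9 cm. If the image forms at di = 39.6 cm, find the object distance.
1/do = 1/f − 1/di → do = 40 cm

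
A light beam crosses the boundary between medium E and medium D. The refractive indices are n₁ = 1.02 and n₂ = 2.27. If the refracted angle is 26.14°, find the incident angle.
sin θ₁ = (n₂/n₁)·sin θ₂ → θ₁ = 78.66°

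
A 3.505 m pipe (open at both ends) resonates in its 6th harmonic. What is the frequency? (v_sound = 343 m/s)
fₙ = nv/(2L) = 293.6 Hz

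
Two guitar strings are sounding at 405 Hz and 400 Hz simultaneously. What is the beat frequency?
5 Hz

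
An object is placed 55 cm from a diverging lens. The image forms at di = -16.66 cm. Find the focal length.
1/f = 1/do + 1/di → f = -23.9 cm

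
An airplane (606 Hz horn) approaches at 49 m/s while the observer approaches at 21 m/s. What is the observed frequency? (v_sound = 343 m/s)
f_obs = f·(v + v_o)/(v − v_s) = 750.3 Hz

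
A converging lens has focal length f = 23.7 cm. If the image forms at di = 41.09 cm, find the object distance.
1/do = 1/f − 1/di → do = 56 cm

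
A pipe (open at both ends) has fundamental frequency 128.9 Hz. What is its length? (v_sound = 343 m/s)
L = v/(2f₁) = 1.33 m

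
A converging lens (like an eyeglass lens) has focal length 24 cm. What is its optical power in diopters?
P = 1/f = 4.167 D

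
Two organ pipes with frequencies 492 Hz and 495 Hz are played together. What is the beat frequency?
3 Hz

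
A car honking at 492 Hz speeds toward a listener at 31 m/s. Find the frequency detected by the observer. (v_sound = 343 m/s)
f_obs = f·v/(v − v_s) = 540.9 Hz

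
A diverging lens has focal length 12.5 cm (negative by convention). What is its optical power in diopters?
P = 1/f = -8 D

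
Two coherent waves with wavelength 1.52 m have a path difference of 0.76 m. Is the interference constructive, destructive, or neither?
destructive — path difference = 0.5λ, an odd multiple of λ/2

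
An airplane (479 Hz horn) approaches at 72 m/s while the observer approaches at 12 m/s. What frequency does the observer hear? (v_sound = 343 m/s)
f_obs = f·(v + v_o)/(v − v_s) = 627.5 Hz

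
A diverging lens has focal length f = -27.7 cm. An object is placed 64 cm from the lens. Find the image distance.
1/di = 1/f − 1/do → di = -19.33 cm (virtual image)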